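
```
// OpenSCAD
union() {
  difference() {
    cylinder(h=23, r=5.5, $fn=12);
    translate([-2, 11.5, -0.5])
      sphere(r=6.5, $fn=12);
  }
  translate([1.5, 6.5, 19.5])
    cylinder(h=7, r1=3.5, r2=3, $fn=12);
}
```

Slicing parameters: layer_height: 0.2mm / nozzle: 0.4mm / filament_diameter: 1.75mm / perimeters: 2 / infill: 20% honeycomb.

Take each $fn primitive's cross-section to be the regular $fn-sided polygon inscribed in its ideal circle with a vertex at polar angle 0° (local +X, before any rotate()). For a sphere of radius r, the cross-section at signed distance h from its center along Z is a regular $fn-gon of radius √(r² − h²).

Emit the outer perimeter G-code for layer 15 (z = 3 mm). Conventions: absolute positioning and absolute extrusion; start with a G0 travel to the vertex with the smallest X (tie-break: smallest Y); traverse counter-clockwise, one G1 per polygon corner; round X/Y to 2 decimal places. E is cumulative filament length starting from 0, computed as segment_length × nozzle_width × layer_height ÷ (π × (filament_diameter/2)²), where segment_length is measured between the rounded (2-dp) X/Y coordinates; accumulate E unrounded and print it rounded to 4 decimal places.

G0 X-5.50 Y0.00 Z3.00
G1 X-4.76 Y-2.75 E0.0947
G1 X-2.75 Y-4.76 E0.1893
G1 X0.00 Y-5.50 E0.2840
G1 X2.75 Y-4.76 E0.3787
G1 X4.76 Y-2.75 E0.4732
G1 X5.50 Y0.00 E0.5680
G1 X4.76 Y2.75 E0.6627
G1 X2.75 Y4.76 E0.7572
G1 X0.00 Y5.50 E0.8519
G1 X-2.75 Y4.76 E0.9467
G1 X-4.76 Y2.75 E1.0412
G1 X-5.50 Y0.00 E1.1359

At z = 3 mm: the r=5.5 cylinder gives a regular 12-gon of circumradius 5.5 (constant along its height); the r=6.5 sphere at (-2, 11.5) slices to a regular 12-gon of circumradius 5.477 (√(r²−h²) with h=3.5 from center); After the difference (first − rest): starting from the r=5.5 cylinder, the r=6.5 sphere at (-2, 11.5) misses the remaining region (no effect) — 1 connected region; the cone at (1.5, 6.5) does not reach this height (z outside [19.5, 26.5]); Combining (union): only that combined region is present, so the union is just that shape — 1 connected region. The outline is a single polygon with 12 vertices. Extrusion per mm of travel: 0.4 × 0.2 / (π × 0.875²) = 0.033260. Accumulating E over each segment gives final E = 1.1359.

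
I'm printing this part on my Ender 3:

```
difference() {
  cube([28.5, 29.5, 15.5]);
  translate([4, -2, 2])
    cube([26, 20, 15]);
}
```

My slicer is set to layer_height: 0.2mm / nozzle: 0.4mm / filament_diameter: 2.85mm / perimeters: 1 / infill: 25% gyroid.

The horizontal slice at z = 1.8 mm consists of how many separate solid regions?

At z = 1.8 mm: the cube (footprint 28.5×29.5) is included at this height; the cube at (4, -2) is absent (z outside [2, 17]); Taking the first minus the rest: none of the subtracted shapes is present at this height, so the 28.5×29.5 cube is unchanged — 1 connected region. The result has 1 disconnected region.

1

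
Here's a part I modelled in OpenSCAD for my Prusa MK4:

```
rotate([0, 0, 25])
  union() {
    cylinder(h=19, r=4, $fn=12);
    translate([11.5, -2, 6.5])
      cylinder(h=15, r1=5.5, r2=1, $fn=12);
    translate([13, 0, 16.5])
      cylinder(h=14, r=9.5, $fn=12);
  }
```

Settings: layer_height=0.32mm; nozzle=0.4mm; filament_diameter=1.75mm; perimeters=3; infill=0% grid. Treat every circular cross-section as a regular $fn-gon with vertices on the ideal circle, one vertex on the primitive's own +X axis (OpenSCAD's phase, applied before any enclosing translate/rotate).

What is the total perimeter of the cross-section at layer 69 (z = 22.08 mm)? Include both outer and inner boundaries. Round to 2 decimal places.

59.01 mm

At z = 22.08 mm: the cylinder does not reach this height (z outside [0, 19]); the cone at (11.5, -2) is not intersected at this z (z outside [6.5, 21.5]); the r=9.5 cylinder at (13, 0) gives a regular 12-gon of circumradius 9.5 (constant along its height) (perimeter = 2·12·9.500·sin(180°/12) = 59.01 mm); Taking the union: only the r=9.5 cylinder at (13, 0) is present, so the union is just that shape — boundary = 59.01 mm; (rotated 25° about Z; rotation is an isometry so areas/perimeters/island counts are preserved). Overall, the cross-section is a single solid region. Total boundary length (outer) = 59.01 mm.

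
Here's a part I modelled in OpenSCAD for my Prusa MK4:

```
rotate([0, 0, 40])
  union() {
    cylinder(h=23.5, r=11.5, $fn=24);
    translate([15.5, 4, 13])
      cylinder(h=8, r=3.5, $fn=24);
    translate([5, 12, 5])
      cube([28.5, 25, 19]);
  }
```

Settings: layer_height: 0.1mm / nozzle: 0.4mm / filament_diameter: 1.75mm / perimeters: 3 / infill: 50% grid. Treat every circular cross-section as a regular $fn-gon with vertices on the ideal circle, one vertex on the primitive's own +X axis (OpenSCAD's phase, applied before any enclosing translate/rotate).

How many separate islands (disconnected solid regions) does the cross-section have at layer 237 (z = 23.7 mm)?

At z = 23.7 mm: the cylinder is not intersected at this z (z outside [0, 23.5]); the cylinder at (15.5, 4) does not reach this height (z outside [13, 21]); the cube at (5, 12) (footprint 28.5×25) is included at this height; Merging all regions: only the 28.5×25 cube at (5, 12) is present, so the union is just that shape — 1 connected region; (rotated 40° about Z; rotation is an isometry so areas/perimeters/island counts are preserved). Overall, the cross-section is a single solid region. Island count = 1.

1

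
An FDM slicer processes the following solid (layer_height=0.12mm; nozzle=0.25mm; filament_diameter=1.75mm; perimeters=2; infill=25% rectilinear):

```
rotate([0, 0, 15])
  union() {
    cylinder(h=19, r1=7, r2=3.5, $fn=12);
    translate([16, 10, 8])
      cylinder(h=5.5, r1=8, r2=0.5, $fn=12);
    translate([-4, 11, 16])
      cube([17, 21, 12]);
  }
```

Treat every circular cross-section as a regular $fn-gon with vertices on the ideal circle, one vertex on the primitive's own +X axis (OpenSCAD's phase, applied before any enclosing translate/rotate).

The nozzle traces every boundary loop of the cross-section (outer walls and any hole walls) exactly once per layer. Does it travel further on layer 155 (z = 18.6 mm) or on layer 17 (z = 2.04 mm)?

Layer 155 (z = 18.6): the cone (r1=7→r2=3.5) has section circumradius 3.574 here — a regular 12-gon (perimeter = 2·12·3.574·sin(180°/12) = 22.20 mm); the cone at (16, 10) is not intersected at this z (z outside [8, 13.5]); the cube at (-4, 11) is present — its section is the full 17×21 rectangle (perimeter 76.00 mm); Taking the union: the 2 present regions are separate (no shared area or edge), so areas and boundary lengths simply add and each stays a separate island — boundary = 98.20 mm; (whole slice rotated 15° about Z — lengths, areas and connectivity unchanged). So its perimeter = 98.20 mm. Layer 17 (z = 2.04): the cone: at t=0.107 of its height the radius interpolates to r₁+(r₂−r₁)t = 6.624, giving a regular 12-gon of that circumradius (perimeter = 2·12·6.624·sin(180°/12) = 41.15 mm); the cone at (16, 10) does not reach this height (z outside [8, 13.5]); the cube at (-4, 11) does not reach this height (z outside [16, 28]); Combining (union): only the cone is present, so the union is just that shape — boundary = 41.15 mm; (whole slice rotated 15° about Z — lengths, areas and connectivity unchanged). So its perimeter = 41.15 mm. Layer 155 is larger (98.20 vs 41.15 mm).

layer 155 (z = 18.6 mm)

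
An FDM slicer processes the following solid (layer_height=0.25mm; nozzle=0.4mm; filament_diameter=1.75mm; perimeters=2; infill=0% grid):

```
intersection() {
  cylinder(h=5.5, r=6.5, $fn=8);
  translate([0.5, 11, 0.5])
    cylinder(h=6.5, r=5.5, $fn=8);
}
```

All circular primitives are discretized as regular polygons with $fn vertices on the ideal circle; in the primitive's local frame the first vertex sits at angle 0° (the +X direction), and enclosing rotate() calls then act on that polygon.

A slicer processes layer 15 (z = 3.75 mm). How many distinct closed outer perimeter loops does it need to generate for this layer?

At z = 3.75 mm: the r=6.5 cylinder contributes a regular 8-gon of circumradius 6.5; the r=5.5 cylinder at (0.5, 11) contributes a regular 8-gon of circumradius 5.5; After intersecting: the r=5.5 cylinder at (0.5, 11) partially overlaps the r=6.5 cylinder; clipping to the common part keeps 1.16 mm² — 1 connected region. The result has 1 disconnected region.

1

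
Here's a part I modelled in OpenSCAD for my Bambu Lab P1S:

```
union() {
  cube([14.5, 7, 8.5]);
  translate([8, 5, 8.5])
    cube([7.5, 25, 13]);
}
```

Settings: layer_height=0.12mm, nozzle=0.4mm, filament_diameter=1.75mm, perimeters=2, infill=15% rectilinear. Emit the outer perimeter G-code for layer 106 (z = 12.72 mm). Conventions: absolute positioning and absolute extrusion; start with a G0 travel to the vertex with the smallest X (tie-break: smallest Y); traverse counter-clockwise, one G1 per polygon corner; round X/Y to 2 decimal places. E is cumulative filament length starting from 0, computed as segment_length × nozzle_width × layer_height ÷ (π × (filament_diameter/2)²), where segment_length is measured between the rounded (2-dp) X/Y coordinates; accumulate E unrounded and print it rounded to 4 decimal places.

At z = 12.72 mm: the cube is absent (z outside [0, 8.5]); the 7.5×25 cube at (8, 5) contributes its full rectangle; Combining (union): only the 7.5×25 cube at (8, 5) is present, so the union is just that shape — 1 connected region. The outline is a single polygon with 4 vertices. Extrusion per mm of travel: 0.4 × 0.12 / (π × 0.875²) = 0.019956. Accumulating E over each segment gives final E = 1.2971.

G0 X8.00 Y5.00 Z12.72
G1 X15.50 Y5.00 E0.1497
G1 X15.50 Y30.00 E0.6486
G1 X8.00 Y30.00 E0.7982
G1 X8.00 Y5.00 E1.2971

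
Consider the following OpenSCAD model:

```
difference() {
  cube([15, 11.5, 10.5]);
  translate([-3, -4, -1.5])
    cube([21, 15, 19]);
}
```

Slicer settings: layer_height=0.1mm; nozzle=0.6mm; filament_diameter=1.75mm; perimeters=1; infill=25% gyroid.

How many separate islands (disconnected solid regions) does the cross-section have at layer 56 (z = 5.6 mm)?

At z = 5.6 mm: the cube (footprint 15×11.5) is included at this height; the cube at (-3, -4) is present — its section is the full 21×15 rectangle; After the difference (first − rest): starting from the 15×11.5 cube, the 21×15 cube at (-3, -4) partially overlaps it — only the 165.00 mm² overlap (of its 315.00 mm²) is removed, clipping the outline — 1 connected region. Overall, the cross-section is a single solid region. Island count = 1.

1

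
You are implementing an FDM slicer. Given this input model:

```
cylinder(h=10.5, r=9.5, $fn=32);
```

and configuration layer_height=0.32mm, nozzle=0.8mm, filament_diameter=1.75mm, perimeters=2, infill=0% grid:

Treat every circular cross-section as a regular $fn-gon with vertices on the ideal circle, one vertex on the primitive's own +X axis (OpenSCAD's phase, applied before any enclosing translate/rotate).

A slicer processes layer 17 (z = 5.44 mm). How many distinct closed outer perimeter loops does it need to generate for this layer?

At z = 5.44 mm: the r=9.5 cylinder contributes a regular 32-gon of circumradius 9.5. The result has 1 disconnected region.

1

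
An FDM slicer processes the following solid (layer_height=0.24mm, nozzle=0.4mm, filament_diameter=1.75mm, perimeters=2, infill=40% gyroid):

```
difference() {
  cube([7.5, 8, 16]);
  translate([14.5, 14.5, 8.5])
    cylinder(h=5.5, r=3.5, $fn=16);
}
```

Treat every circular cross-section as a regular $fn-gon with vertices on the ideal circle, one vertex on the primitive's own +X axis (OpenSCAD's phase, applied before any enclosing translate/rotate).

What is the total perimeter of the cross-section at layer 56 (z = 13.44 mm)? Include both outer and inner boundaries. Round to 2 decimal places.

31.00 mm

At z = 13.44 mm: the cube (footprint 7.5×8) is included at this height (perimeter 31.00 mm); the cylinder at (14.5, 14.5): section is a regular 16-gon, circumradius r=3.5 (perimeter = 2·16·3.500·sin(180°/16) = 21.85 mm); Taking the first minus the rest: starting from the 7.5×8 cube, the r=3.5 cylinder at (14.5, 14.5) misses the remaining region (no effect) — boundary = 31.00 mm. Overall, the cross-section is a single solid region. Total boundary length (outer) = 31.00 mm.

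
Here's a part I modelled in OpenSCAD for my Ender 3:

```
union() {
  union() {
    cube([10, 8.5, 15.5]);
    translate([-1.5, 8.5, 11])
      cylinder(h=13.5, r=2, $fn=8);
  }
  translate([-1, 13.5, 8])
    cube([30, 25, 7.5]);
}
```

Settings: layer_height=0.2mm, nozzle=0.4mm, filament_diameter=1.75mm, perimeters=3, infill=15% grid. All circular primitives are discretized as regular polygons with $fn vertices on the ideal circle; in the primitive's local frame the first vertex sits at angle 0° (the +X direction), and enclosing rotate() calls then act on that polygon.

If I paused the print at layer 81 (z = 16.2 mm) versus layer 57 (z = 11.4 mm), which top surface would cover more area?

Layer 81 (z = 16.2): the cube is absent (z outside [0, 15.5]); the r=2 cylinder at (-1.5, 8.5) contributes a regular 8-gon of circumradius 2 (area = (8/2)·2.000²·sin(360°/8) = 11.31 mm²); Taking the union: only the r=2 cylinder at (-1.5, 8.5) is present, so the union is just that shape — area = 11.31 mm²; the cube at (-1, 13.5) is absent (z outside [8, 15.5]); Combining (union): only that combined region is present, so the union is just that shape — area = 11.31 mm². So its area = 11.31 mm². Layer 57 (z = 11.4): the cube (footprint 10×8.5) is included at this height (area 85.00 mm²); the r=2 cylinder at (-1.5, 8.5) contributes a regular 8-gon of circumradius 2 (area = (8/2)·2.000²·sin(360°/8) = 11.31 mm²); Combining (union): the regions partially overlap — summed areas 96.31 mm² minus the doubly-counted overlap 0.30 mm² gives 96.01 mm² — area = 96.01 mm²; the 30×25 cube at (-1, 13.5) contributes its full rectangle (area 750.00 mm²); Merging all regions: the 2 present regions are separate (no shared area or edge), so areas and boundary lengths simply add and each stays a separate island — area = 846.01 mm². So its area = 846.01 mm². Layer 57 is larger (846.01 vs 11.31 mm²).

layer 57 (z = 11.4 mm)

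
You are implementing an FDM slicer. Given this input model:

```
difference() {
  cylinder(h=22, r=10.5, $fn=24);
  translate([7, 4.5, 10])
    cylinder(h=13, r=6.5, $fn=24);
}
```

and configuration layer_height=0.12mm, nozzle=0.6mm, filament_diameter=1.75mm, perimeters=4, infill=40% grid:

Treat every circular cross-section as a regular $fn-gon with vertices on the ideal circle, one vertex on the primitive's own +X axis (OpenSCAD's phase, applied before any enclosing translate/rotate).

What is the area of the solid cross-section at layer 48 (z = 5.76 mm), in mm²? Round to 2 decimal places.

342.42 mm²

At z = 5.76 mm: the cylinder: section is a regular 24-gon, circumradius r=10.5 (area = (24/2)·10.500²·sin(360°/24) = 342.42 mm²); the cylinder at (7, 4.5) is not intersected at this z (z outside [10, 23]); Taking the first minus the rest: none of the subtracted shapes is present at this height, so the r=10.5 cylinder is unchanged — area = 342.42 mm². Overall, the cross-section is a single solid region. Net area = 342.42 mm².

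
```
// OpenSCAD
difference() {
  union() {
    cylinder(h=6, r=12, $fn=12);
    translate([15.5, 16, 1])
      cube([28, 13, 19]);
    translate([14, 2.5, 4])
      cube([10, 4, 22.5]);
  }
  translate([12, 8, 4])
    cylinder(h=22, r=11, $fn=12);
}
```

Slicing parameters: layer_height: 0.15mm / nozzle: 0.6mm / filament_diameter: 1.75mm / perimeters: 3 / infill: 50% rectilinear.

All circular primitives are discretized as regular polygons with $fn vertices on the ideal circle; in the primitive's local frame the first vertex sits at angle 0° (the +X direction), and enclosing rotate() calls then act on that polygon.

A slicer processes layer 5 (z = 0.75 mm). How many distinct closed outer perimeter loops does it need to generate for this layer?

1

At z = 0.75 mm: the r=12 cylinder contributes a regular 12-gon of circumradius 12; the cube at (15.5, 16) is absent (z outside [1, 20]); the cube at (14, 2.5) is absent (z outside [4, 26.5]); Combining (union): only the r=12 cylinder is present, so the union is just that shape — 1 connected region; the cylinder at (12, 8) does not reach this height (z outside [4, 26]); Taking the first minus the rest: none of the subtracted shapes is present at this height, so the result so far is unchanged — 1 connected region. The result has 1 disconnected region.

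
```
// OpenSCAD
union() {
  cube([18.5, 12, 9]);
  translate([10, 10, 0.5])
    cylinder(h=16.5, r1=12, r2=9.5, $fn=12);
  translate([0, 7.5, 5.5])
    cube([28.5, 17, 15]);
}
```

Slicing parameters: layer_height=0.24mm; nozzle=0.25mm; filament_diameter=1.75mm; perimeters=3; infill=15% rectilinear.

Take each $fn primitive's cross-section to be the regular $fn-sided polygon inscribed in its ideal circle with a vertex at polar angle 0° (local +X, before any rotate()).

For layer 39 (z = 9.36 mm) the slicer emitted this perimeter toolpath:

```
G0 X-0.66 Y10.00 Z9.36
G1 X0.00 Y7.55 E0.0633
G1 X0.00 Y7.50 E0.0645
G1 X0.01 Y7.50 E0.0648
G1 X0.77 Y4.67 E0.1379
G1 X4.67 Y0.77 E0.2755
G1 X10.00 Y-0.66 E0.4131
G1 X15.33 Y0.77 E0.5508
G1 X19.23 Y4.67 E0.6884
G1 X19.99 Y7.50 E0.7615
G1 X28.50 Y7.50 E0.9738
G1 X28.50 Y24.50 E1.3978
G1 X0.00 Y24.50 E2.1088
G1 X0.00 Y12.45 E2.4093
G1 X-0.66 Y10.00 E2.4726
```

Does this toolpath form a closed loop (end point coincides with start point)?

yes

Start point (G0): (-0.66, 10.00). End point (last G1): the path returns to the start — closed.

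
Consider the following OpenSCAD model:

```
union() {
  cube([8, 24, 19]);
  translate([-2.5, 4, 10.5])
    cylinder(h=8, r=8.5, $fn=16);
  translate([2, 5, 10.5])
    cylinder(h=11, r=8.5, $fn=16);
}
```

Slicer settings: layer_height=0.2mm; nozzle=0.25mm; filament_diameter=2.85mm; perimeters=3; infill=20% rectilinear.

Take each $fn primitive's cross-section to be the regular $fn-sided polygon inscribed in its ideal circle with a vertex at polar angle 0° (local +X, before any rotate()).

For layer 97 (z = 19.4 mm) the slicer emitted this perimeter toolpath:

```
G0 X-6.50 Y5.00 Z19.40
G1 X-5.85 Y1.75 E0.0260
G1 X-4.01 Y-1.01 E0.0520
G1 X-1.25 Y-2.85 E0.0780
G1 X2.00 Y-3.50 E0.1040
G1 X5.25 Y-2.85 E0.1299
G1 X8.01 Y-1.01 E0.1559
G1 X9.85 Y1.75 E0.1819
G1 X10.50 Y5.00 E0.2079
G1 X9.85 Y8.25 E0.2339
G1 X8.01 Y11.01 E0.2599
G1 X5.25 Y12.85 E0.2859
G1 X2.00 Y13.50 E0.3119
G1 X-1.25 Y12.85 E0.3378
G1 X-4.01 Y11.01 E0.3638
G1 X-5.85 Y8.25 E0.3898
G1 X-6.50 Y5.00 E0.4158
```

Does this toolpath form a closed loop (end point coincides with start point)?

yes

Start point (G0): (-6.50, 5.00). End point (last G1): the path returns to the start — closed.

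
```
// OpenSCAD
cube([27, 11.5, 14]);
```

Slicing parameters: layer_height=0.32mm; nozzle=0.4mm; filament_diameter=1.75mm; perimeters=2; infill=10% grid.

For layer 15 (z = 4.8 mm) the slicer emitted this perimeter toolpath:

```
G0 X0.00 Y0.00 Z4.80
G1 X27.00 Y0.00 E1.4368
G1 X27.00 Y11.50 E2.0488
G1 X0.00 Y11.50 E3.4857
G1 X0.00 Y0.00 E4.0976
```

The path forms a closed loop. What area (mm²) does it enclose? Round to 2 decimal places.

Apply the shoelace formula to the sequence of (X, Y) vertices; enclosed area = 310.50 mm².

310.50 mm²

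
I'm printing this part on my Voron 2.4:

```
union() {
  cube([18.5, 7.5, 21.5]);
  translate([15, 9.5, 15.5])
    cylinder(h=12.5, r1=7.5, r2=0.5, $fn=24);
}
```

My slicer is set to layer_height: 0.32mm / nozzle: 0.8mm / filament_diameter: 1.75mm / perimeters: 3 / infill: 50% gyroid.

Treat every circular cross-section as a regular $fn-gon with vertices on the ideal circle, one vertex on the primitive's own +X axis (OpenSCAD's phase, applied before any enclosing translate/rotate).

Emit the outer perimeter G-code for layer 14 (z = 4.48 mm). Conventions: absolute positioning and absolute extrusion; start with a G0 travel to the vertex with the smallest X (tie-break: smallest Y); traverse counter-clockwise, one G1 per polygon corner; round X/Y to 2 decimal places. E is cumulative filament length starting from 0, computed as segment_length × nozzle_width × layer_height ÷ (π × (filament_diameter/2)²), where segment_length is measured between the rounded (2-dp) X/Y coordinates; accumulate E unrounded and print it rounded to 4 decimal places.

At z = 4.48 mm: the cube is present — its section is the full 18.5×7.5 rectangle; the cone at (15, 9.5) does not reach this height (z outside [15.5, 28]); Taking the union: only the 18.5×7.5 cube is present, so the union is just that shape — 1 connected region. The outline is a single polygon with 4 vertices. Extrusion per mm of travel: 0.8 × 0.32 / (π × 0.875²) = 0.106432. Accumulating E over each segment gives final E = 5.5345.

G0 X0.00 Y0.00 Z4.48
G1 X18.50 Y0.00 E1.9690
G1 X18.50 Y7.50 E2.7672
G1 X0.00 Y7.50 E4.7362
G1 X0.00 Y0.00 E5.5345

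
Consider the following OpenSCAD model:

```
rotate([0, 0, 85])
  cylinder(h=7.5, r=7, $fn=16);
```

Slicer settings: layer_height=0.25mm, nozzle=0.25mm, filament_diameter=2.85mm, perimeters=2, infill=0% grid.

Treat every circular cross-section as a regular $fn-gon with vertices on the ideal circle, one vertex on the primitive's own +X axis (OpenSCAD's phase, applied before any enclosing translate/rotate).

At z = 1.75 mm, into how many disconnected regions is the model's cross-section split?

1

At z = 1.75 mm: the r=7 cylinder contributes a regular 16-gon of circumradius 7; (rotated 85° about Z; rotation is an isometry so areas/perimeters/island counts are preserved). The result has 1 disconnected region.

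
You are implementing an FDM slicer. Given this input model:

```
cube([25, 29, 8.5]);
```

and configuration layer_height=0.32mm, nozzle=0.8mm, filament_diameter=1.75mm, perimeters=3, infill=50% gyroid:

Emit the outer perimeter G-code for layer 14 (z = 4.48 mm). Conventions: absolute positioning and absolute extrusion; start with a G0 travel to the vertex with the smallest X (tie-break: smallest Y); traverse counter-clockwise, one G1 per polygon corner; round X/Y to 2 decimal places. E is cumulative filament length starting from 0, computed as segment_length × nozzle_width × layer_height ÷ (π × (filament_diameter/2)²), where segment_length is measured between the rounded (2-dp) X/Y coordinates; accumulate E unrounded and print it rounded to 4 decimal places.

G0 X0.00 Y0.00 Z4.48
G1 X25.00 Y0.00 E2.6608
G1 X25.00 Y29.00 E5.7474
G1 X0.00 Y29.00 E8.4082
G1 X0.00 Y0.00 E11.4947

At z = 4.48 mm: the cube is present — its section is the full 25×29 rectangle. The outline is a single polygon with 4 vertices. Extrusion per mm of travel: 0.8 × 0.32 / (π × 0.875²) = 0.106432. Accumulating E over each segment gives final E = 11.4947.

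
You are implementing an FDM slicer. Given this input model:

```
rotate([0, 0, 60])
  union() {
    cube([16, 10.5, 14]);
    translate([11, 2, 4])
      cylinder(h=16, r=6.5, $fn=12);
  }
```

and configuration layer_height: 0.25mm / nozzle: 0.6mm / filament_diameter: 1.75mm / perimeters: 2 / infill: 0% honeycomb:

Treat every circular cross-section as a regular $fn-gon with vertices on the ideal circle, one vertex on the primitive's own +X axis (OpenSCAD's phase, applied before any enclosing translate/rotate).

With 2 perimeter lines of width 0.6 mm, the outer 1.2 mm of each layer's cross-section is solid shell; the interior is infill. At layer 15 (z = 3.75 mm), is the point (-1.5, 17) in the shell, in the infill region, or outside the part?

shell

At z = 3.75 mm: the 16×10.5 cube contributes its full rectangle; the cylinder at (11, 2) is absent (z outside [4, 20]); Combining (union): only the 16×10.5 cube is present, so the union is just that shape — 1 connected region; (rotated 60° about Z; rotation is an isometry so areas/perimeters/island counts are preserved). Overall, the cross-section is a single solid region. Undo the 60° rotation: the query point maps to (13.972, 9.799) in the un-rotated model frame. The nearest boundary edge runs (16.00, 10.50)→(0.00, 10.50); distance from the point to it = 0.70 mm. The point is inside the cross-section, 0.70 mm from the nearest boundary — within the 1.2 mm shell band (2 × 0.6).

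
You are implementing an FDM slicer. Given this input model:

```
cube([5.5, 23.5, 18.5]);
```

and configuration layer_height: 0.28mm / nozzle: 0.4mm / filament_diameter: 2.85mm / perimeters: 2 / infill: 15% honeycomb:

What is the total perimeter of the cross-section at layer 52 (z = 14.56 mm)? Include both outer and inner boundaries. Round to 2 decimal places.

At z = 14.56 mm: the 5.5×23.5 cube contributes its full rectangle (perimeter 58.00 mm). Overall, the cross-section is a single solid region. Total boundary length (outer) = 58.00 mm.

58.00 mm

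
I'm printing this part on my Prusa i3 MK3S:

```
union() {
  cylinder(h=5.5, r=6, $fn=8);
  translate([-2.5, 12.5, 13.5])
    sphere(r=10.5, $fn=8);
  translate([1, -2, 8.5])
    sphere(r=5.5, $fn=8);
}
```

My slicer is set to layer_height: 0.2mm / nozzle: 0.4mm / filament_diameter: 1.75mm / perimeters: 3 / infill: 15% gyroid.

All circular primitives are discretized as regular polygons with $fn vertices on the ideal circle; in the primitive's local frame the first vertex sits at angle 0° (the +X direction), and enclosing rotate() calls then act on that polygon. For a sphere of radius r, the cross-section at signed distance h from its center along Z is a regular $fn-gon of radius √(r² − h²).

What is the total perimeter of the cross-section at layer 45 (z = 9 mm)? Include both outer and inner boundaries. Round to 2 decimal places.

At z = 9 mm: the cylinder does not reach this height (z outside [0, 5.5]); the r=10.5 sphere at (-2.5, 12.5) contributes a regular 8-gon of circumradius √(10.5²−4.5²) = 9.487 (perimeter = 2·8·9.487·sin(180°/8) = 58.09 mm); the r=5.5 sphere at (1, -2) slices to a regular 8-gon of circumradius 5.477 (√(r²−h²) with h=0.5 from center) (perimeter = 2·8·5.477·sin(180°/8) = 33.54 mm); Combining (union): the 2 present regions are separate (no shared area or edge), so areas and boundary lengths simply add and each stays a separate island — boundary = 91.62 mm. Overall, the cross-section has 2 separate islands. Total boundary length (outer) = 91.62 mm.

91.62 mm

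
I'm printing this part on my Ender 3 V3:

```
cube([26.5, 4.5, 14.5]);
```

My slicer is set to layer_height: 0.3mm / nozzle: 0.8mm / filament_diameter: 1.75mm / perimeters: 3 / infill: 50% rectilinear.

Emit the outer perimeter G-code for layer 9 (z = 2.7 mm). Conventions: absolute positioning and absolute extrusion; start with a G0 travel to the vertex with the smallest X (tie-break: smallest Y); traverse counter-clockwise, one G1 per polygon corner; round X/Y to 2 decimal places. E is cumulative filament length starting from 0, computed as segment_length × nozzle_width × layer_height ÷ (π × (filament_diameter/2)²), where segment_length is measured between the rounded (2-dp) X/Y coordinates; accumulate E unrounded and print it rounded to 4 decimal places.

At z = 2.7 mm: the 26.5×4.5 cube contributes its full rectangle. The outline is a single polygon with 4 vertices. Extrusion per mm of travel: 0.8 × 0.3 / (π × 0.875²) = 0.099780. Accumulating E over each segment gives final E = 6.1864.

G0 X0.00 Y0.00 Z2.70
G1 X26.50 Y0.00 E2.6442
G1 X26.50 Y4.50 E3.0932
G1 X0.00 Y4.50 E5.7374
G1 X0.00 Y0.00 E6.1864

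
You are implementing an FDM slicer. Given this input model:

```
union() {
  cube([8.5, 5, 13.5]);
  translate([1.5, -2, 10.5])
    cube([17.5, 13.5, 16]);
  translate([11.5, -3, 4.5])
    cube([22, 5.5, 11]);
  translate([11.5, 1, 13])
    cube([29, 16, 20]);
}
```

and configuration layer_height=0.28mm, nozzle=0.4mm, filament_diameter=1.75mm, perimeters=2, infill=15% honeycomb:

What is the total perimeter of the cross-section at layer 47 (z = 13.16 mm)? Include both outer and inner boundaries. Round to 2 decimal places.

At z = 13.16 mm: the cube is present — its section is the full 8.5×5 rectangle (perimeter 27.00 mm); the cube at (1.5, -2) is present — its section is the full 17.5×13.5 rectangle (perimeter 62.00 mm); the cube at (11.5, -3) (footprint 22×5.5) is included at this height (perimeter 55.00 mm); the cube at (11.5, 1) is present — its section is the full 29×16 rectangle (perimeter 90.00 mm); Taking the union: the regions partially overlap (shared area 169.25 mm²), so the edge portions inside another operand are dropped and the merged outline is re-measured after clipping — boundary = 121.00 mm. Overall, the cross-section is a single solid region. Total boundary length (outer) = 121.00 mm.

121.00 mm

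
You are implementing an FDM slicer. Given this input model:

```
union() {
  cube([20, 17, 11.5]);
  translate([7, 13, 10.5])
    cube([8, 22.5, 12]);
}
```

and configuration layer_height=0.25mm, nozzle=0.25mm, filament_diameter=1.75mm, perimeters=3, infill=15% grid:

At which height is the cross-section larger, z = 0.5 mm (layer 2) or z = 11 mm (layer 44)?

Layer 2 (z = 0.5): the cube (footprint 20×17) is included at this height (area 340.00 mm²); the cube at (7, 13) is absent (z outside [10.5, 22.5]); Combining (union): only the 20×17 cube is present, so the union is just that shape — area = 340.00 mm². So its area = 340.00 mm². Layer 44 (z = 11): the cube (footprint 20×17) is included at this height (area 340.00 mm²); the 8×22.5 cube at (7, 13) contributes its full rectangle (area 180.00 mm²); Taking the union: the regions partially overlap — summed areas 520.00 mm² minus the doubly-counted overlap 32.00 mm² gives 488.00 mm² — area = 488.00 mm². So its area = 488.00 mm². Layer 44 is larger (488.00 vs 340.00 mm²).

layer 44 (z = 11 mm)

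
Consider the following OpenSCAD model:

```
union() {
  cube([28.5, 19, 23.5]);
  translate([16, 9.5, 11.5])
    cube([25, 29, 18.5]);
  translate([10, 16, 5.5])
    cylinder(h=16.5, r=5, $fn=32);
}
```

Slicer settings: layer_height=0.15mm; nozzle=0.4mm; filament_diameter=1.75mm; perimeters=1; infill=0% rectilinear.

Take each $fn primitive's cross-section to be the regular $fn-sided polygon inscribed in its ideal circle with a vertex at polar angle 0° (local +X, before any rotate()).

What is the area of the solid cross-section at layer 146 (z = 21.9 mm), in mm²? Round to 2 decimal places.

At z = 21.9 mm: the cube (footprint 28.5×19) is included at this height (area 541.50 mm²); the cube at (16, 9.5) is present — its section is the full 25×29 rectangle (area 725.00 mm²); the r=5 cylinder at (10, 16) gives a regular 32-gon of circumradius 5 (constant along its height) (area = (32/2)·5.000²·sin(360°/32) = 78.04 mm²); Combining (union): the regions partially overlap — summed areas 1344.54 mm² minus the doubly-counted overlap 185.75 mm² gives 1158.78 mm² — area = 1158.78 mm². Overall, the cross-section is a single solid region. Net area = 1158.78 mm².

1158.78 mm²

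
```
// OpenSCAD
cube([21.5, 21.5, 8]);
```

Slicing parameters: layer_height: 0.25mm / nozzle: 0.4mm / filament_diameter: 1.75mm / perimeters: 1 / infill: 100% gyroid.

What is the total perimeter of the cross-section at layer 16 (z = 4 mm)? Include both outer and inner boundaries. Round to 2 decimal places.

At z = 4 mm: the cube (footprint 21.5×21.5) is included at this height (perimeter 86.00 mm). Overall, the cross-section is a single solid region. Total boundary length (outer) = 86.00 mm.

86.00 mm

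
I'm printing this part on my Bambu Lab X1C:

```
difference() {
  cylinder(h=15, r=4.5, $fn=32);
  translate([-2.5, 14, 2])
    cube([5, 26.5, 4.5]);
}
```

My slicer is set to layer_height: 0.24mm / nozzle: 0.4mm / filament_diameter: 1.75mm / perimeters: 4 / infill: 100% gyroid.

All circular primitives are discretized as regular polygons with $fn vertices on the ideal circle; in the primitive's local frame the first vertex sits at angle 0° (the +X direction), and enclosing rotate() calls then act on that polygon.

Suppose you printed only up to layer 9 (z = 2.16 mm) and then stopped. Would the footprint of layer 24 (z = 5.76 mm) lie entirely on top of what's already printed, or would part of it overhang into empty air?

Compare the two slices. At z = 2.16: the r=4.5 cylinder contributes a regular 32-gon of circumradius 4.5 (area = (32/2)·4.500²·sin(360°/32) = 63.21 mm²); the cube at (-2.5, 14) (footprint 5×26.5) is included at this height (area 132.50 mm²); After the difference (first − rest): starting from the r=4.5 cylinder (63.21 mm²), the 5×26.5 cube at (-2.5, 14) misses the remaining region (no effect) — area = 63.21 mm². At z = 5.76: the r=4.5 cylinder contributes a regular 32-gon of circumradius 4.5 (area = (32/2)·4.500²·sin(360°/32) = 63.21 mm²); the cube at (-2.5, 14) (footprint 5×26.5) is included at this height (area 132.50 mm²); Taking the first minus the rest: starting from the r=4.5 cylinder (63.21 mm²), the 5×26.5 cube at (-2.5, 14) misses the remaining region (no effect) — area = 63.21 mm². Checking containment: the cross-section at z = 5.76 is a subset of the cross-section at z = 2.16.

entirely on top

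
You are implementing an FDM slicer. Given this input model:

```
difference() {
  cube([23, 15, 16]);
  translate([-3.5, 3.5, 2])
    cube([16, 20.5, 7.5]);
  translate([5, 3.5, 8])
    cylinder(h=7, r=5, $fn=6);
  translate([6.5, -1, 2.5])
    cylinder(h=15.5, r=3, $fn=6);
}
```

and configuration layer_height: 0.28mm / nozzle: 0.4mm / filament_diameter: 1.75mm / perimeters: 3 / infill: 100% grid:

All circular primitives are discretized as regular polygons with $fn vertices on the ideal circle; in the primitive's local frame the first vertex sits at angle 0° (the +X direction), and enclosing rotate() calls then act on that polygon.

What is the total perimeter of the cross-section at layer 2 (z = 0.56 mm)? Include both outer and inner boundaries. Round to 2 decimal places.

76.00 mm

At z = 0.56 mm: the cube is present — its section is the full 23×15 rectangle (perimeter 76.00 mm); the cube at (-3.5, 3.5) is absent (z outside [2, 9.5]); the cylinder at (5, 3.5) is absent (z outside [8, 15]); the cylinder at (6.5, -1) is not intersected at this z (z outside [2.5, 18]); Subtracting the remaining from the first: none of the subtracted shapes is present at this height, so the 23×15 cube is unchanged — boundary = 76.00 mm. Overall, the cross-section is a single solid region. Total boundary length (outer) = 76.00 mm.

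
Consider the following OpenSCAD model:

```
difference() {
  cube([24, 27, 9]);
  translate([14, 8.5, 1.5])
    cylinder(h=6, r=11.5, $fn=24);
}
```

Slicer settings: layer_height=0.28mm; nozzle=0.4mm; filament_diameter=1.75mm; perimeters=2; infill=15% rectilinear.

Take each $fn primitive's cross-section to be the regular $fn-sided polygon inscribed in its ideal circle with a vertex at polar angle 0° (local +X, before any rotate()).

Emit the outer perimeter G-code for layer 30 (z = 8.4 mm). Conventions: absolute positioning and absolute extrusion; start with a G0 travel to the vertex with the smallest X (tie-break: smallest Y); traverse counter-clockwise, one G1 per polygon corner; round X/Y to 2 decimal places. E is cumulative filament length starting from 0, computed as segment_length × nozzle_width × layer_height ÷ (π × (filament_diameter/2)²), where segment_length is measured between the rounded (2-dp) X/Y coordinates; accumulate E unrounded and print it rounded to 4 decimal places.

G0 X0.00 Y0.00 Z8.40
G1 X24.00 Y0.00 E1.1175
G1 X24.00 Y27.00 E2.3748
G1 X0.00 Y27.00 E3.4923
G1 X0.00 Y0.00 E4.7495

At z = 8.4 mm: the 24×27 cube contributes its full rectangle; the cylinder at (14, 8.5) is absent (z outside [1.5, 7.5]); Subtracting the remaining from the first: none of the subtracted shapes is present at this height, so the 24×27 cube is unchanged — 1 connected region. The outline is a single polygon with 4 vertices. Extrusion per mm of travel: 0.4 × 0.28 / (π × 0.875²) = 0.046564. Accumulating E over each segment gives final E = 4.7495.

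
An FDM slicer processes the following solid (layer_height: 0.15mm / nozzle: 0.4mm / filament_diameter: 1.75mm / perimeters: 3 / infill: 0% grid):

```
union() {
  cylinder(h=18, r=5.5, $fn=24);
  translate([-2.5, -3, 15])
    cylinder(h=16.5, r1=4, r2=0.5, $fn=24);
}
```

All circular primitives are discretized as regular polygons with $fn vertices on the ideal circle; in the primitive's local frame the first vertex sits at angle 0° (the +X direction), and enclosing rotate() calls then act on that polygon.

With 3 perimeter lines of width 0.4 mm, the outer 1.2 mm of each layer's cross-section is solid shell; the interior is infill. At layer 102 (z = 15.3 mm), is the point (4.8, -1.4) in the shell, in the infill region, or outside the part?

shell

At z = 15.3 mm: the r=5.5 cylinder gives a regular 24-gon of circumradius 5.5 (constant along its height); the cone at (-2.5, -3): at t=0.018 of its height the radius interpolates to r₁+(r₂−r₁)t = 3.936, giving a regular 24-gon of that circumradius; Taking the union: the regions partially overlap (shared area 32.30 mm²), so overlapping operands fuse into one piece — 1 connected region. Overall, the cross-section is a single solid region. The nearest boundary edge runs (5.31, -1.42)→(4.76, -2.75); distance from the point to it = 0.48 mm. The point is inside the cross-section, 0.48 mm from the nearest boundary — within the 1.2 mm shell band (3 × 0.4).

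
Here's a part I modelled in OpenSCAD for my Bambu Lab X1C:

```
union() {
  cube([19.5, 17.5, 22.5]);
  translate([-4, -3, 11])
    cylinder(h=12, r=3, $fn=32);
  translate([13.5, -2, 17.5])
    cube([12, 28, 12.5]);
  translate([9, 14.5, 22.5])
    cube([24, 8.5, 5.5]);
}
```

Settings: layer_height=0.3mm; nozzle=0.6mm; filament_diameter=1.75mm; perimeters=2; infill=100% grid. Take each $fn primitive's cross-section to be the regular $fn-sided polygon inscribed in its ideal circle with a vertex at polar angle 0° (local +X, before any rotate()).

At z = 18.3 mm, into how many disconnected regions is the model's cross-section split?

At z = 18.3 mm: the cube (footprint 19.5×17.5) is included at this height; the r=3 cylinder at (-4, -3) contributes a regular 32-gon of circumradius 3; the cube at (13.5, -2) (footprint 12×28) is included at this height; the cube at (9, 14.5) is not intersected at this z (z outside [22.5, 28]); Combining (union): the regions partially overlap (shared area 105.00 mm²), so overlapping operands fuse into one piece — 2 connected regions. The result has 2 disconnected regions.

2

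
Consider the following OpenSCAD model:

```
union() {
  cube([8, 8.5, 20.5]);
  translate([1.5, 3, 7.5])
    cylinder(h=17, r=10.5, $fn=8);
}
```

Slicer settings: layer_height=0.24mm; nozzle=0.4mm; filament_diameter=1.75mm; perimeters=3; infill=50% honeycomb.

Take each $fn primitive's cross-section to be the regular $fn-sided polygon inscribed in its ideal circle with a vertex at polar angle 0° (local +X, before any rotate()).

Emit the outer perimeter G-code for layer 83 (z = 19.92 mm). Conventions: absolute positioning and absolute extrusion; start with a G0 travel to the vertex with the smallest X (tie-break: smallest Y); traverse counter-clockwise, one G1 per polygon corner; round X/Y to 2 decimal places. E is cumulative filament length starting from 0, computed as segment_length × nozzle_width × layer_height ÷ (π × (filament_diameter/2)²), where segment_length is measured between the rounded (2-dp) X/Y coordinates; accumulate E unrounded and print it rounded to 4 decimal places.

G0 X-9.00 Y3.00 Z19.92
G1 X-5.92 Y-4.42 E0.3206
G1 X1.50 Y-7.50 E0.6413
G1 X8.92 Y-4.42 E0.9619
G1 X12.00 Y3.00 E1.2826
G1 X8.92 Y10.42 E1.6032
G1 X1.50 Y13.50 E1.9239
G1 X-5.92 Y10.42 E2.2445
G1 X-9.00 Y3.00 E2.5652

At z = 19.92 mm: the cube is present — its section is the full 8×8.5 rectangle; the r=10.5 cylinder at (1.5, 3) gives a regular 8-gon of circumradius 10.5 (constant along its height); Taking the union: the 8×8.5 cube lies entirely inside the r=10.5 cylinder at (1.5, 3), so the union is just the r=10.5 cylinder at (1.5, 3) — 1 connected region. The outline is a single polygon with 8 vertices. Extrusion per mm of travel: 0.4 × 0.24 / (π × 0.875²) = 0.039912. Accumulating E over each segment gives final E = 2.5652.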